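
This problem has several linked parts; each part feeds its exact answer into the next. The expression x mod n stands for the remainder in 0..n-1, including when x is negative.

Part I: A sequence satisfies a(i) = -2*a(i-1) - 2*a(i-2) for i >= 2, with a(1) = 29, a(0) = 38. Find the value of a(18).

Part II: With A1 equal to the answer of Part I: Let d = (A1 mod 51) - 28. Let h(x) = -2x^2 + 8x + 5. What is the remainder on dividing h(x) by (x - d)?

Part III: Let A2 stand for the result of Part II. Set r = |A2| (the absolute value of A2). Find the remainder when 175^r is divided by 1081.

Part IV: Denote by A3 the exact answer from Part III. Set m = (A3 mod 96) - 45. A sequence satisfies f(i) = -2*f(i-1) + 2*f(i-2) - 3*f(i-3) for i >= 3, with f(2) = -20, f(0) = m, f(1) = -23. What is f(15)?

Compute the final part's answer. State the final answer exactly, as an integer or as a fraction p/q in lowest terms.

-23179020

Part I: a(2) = -2*(29) - 2*(38) = -134; iterating: a(2)=-134, a(3)=210, a(4)=-152, a(5)=-116, a(6)=536, a(7)=-840, a(8)=608, a(9)=464, a(10)=-2144, a(11)=3360, a(12)=-2432, a(13)=-1856, a(14)=8576, a(15)=-13440, a(16)=9728, a(17)=7424, a(18)=-34304; answer -34304
Part II: A1 = -34304; d = -9; remainder = value at the root: -2*(-9)^2 + 8*(-9)^1 + 5 = (-162) + (-72) + (5) = -229; answer -229
Part III: A2 = -229; r = 229; squarings mod 1081: 175^1=175, 175^2=357, 175^4=972, 175^8=1071, 175^16=100, 175^32=271, 175^64=1014, 175^128=165; 175^229 = 175^1 * 175^4 * 175^32 * 175^64 * 175^128 = 159 (mod 1081); answer 159
Part IV: A3 = 159; m = 18; f(3) = -2*(-20) + 2*(-23) - 3*(18) = -60; iterating: f(3)=-60, f(4)=149, f(5)=-358, f(6)=1194, f(7)=-3551, f(8)=10564, f(9)=-31812, f(10)=95405, f(11)=-286126, f(12)=858498, f(13)=-2575463, f(14)=7726300, f(15)=-23179020; answer -23179020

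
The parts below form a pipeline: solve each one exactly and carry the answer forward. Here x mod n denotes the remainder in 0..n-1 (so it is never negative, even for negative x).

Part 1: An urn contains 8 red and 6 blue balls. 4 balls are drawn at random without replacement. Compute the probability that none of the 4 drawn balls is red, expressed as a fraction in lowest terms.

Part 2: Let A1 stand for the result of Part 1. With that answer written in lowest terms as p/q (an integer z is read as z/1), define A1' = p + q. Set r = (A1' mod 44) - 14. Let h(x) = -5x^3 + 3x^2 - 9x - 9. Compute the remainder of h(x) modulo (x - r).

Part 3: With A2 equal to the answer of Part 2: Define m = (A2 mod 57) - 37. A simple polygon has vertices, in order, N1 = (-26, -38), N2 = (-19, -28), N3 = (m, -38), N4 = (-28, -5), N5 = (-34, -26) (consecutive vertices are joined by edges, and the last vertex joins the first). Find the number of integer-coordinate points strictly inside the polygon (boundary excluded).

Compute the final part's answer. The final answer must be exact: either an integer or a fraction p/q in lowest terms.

252

Part 1: total draws C(14,4) = 1001; favorable C(6,4) = 15; P = 15/1001; answer 15/1001
Part 2: A1 = 15/1001; threaded value p + q = 1016; r = -10; remainder = value at the root: -5*(-10)^3 + 3*(-10)^2 - 9*(-10)^1 - 9 = (5000) + (300) + (90) + (-9) = 5381; answer 5381
Part 3: A2 = 5381; m = -14; cross terms: (-26*-28 - -19*-38)=6, (-19*-38 - -14*-28)=330, (-14*-5 - -28*-38)=-994, (-28*-26 - -34*-5)=558, (-34*-38 - -26*-26)=616; twice the area = |516| = 516; area = 258; boundary points = 1 + 5 + 1 + 3 + 4 = 14; strictly interior points = area - boundary/2 + 1 = 252; answer 252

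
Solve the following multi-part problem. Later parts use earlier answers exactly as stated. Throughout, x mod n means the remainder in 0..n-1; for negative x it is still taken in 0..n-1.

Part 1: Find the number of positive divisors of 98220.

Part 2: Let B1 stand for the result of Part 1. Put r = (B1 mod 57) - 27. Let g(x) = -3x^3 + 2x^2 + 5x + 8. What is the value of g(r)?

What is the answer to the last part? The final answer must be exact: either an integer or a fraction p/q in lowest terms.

Part 1: 98220 = 2^2 * 3 * 5 * 1637; number of divisors = (2+1) * (1+1) * (1+1) * (1+1) = 24; answer 24
Part 2: B1 = 24; r = -3; -3*(-3)^3 + 2*(-3)^2 + 5*(-3)^1 + 8 = (81) + (18) + (-15) + (8) = 92; answer 92

92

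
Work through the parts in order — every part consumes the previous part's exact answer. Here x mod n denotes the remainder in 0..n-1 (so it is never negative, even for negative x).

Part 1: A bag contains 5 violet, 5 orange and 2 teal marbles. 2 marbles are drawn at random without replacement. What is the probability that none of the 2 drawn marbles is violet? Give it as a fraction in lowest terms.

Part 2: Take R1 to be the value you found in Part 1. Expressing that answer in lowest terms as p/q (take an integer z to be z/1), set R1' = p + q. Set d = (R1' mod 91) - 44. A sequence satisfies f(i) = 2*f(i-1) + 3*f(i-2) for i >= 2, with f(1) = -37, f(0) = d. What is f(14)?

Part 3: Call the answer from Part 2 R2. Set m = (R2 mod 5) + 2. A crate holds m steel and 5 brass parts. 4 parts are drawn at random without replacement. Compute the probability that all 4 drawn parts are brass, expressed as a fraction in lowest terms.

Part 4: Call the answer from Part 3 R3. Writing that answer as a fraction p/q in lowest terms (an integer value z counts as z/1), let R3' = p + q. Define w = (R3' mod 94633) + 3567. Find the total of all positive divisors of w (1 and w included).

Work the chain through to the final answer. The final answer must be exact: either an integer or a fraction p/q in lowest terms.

7800

Part 1: total draws C(12,2) = 66; favorable C(7,2) = 21; P = 7/22; answer 7/22
Part 2: R1 = 7/22; threaded value p + q = 29; d = -15; f(2) = 2*(-37) + 3*(-15) = -119; iterating: f(2)=-119, f(3)=-349, f(4)=-1055, f(5)=-3157, f(6)=-9479, f(7)=-28429, f(8)=-85295, f(9)=-255877, f(10)=-767639, f(11)=-2302909, f(12)=-6908735, f(13)=-20726197, f(14)=-62178599; answer -62178599
Part 3: R2 = -62178599; m = 3; total draws C(8,4) = 70; favorable C(5,4) = 5; P = 1/14; answer 1/14
Part 4: R3 = 1/14; threaded value p + q = 15; w = 3582; 3582 = 2 * 3^2 * 199; sigma = (1 + 2) * (1 + 3 + 9) * (1 + 199) = 3 * 13 * 200 = 7800; answer 7800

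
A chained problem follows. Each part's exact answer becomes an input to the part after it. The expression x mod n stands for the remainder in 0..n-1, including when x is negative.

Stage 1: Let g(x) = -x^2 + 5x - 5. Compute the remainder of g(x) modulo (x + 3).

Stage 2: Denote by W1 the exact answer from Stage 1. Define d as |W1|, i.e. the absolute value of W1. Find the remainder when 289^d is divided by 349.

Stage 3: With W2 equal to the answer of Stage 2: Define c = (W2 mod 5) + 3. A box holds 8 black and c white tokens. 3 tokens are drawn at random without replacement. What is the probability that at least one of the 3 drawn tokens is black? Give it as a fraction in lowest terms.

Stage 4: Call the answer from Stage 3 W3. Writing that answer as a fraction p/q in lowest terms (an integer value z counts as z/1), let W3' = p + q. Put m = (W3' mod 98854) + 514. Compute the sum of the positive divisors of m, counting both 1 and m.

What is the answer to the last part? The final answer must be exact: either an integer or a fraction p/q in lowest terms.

720

Stage 1: remainder = value at the root: -1*(-3)^2 + 5*(-3)^1 - 5 = (-9) + (-15) + (-5) = -29; answer -29
Stage 2: W1 = -29; d = 29; squarings mod 349: 289^1=289, 289^2=110, 289^4=234, 289^8=312, 289^16=322; 289^29 = 289^1 * 289^4 * 289^8 * 289^16 = 1 (mod 349); answer 1
Stage 3: W2 = 1; c = 4; total draws C(12,3) = 220; complement C(4,3) = 4; favorable 220 - 4 = 216; P = 54/55; answer 54/55
Stage 4: W3 = 54/55; threaded value p + q = 109; m = 623; 623 = 7 * 89; sigma = (1 + 7) * (1 + 89) = 8 * 90 = 720; answer 720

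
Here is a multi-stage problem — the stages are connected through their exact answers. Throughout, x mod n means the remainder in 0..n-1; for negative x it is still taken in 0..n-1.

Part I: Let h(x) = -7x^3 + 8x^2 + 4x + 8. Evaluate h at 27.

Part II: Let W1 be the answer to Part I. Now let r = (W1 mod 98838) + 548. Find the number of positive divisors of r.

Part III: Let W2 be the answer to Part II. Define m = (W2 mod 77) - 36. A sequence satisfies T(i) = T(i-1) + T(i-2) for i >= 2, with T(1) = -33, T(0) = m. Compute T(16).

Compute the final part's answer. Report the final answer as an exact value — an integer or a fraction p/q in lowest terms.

-52091

Part I: -7*(27)^3 + 8*(27)^2 + 4*(27)^1 + 8 = (-137781) + (5832) + (108) + (8) = -131833; answer -131833
Part II: W1 = -131833; r = 66391; 66391 = 13 * 5107; number of divisors = (1+1) * (1+1) = 4; answer 4
Part III: W2 = 4; m = -32; T(2) = 1*(-33) + 1*(-32) = -65; iterating: T(2)=-65, T(3)=-98, T(4)=-163, T(5)=-261, T(6)=-424, T(7)=-685, T(8)=-1109, T(9)=-1794, T(10)=-2903, T(11)=-4697, T(12)=-7600, T(13)=-12297, T(14)=-19897, T(15)=-32194, T(16)=-52091; answer -52091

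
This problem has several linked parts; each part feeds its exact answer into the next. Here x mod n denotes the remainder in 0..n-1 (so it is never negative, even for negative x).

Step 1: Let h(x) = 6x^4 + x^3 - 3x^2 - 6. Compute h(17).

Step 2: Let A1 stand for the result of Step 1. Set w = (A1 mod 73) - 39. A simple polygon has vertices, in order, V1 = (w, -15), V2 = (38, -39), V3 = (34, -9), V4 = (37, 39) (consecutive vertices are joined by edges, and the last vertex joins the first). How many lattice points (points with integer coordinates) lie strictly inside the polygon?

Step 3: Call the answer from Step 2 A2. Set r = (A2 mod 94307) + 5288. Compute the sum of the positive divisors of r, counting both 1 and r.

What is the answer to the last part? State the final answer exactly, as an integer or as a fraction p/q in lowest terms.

7902

Step 1: 6*(17)^4 + 1*(17)^3 - 3*(17)^2 - 6 = (501126) + (4913) + (-867) + (-6) = 505166; answer 505166
Step 2: A1 = 505166; w = -33; cross terms: (-33*-39 - 38*-15)=1857, (38*-9 - 34*-39)=984, (34*39 - 37*-9)=1659, (37*-15 - -33*39)=732; twice the area = |5232| = 5232; area = 2616; boundary points = 1 + 2 + 3 + 2 = 8; strictly interior points = area - boundary/2 + 1 = 2613; answer 2613
Step 3: A2 = 2613; r = 7901; 7901 is prime, so its only divisors are 1 and 7901; sigma = 1 + 7901 = 7902; answer 7902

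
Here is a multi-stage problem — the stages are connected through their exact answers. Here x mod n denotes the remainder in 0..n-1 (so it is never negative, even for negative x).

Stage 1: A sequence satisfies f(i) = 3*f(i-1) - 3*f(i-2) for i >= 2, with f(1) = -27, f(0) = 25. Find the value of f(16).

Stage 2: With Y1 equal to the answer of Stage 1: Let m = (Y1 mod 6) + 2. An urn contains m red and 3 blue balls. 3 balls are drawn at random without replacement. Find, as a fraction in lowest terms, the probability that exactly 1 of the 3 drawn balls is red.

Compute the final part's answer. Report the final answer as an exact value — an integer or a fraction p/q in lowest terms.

Stage 1: f(2) = 3*(-27) - 3*(25) = -156; iterating: f(2)=-156, f(3)=-387, f(4)=-693, f(5)=-918, f(6)=-675, f(7)=729, f(8)=4212, f(9)=10449, f(10)=18711, f(11)=24786, f(12)=18225, f(13)=-19683, f(14)=-113724, f(15)=-282123, f(16)=-505197; answer -505197
Stage 2: Y1 = -505197; m = 5; total draws C(8,3) = 56; favorable C(5,1)*C(3,2) = 15; P = 15/56; answer 15/56

15/56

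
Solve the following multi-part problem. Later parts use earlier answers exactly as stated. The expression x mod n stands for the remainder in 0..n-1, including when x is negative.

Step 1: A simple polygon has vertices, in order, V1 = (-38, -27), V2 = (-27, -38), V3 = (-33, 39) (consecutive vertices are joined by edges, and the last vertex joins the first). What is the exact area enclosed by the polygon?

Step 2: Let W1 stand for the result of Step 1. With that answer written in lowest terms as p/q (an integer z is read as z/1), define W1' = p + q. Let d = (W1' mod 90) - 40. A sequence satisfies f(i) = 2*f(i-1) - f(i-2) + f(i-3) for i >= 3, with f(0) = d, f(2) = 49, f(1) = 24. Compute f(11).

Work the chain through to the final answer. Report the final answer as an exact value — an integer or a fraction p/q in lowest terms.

Step 1: cross terms: (-38*-38 - -27*-27)=715, (-27*39 - -33*-38)=-2307, (-33*-27 - -38*39)=2373; twice the area = |781| = 781; area = 781/2; answer 781/2
Step 2: W1 = 781/2; threaded value p + q = 783; d = 23; f(3) = 2*(49) - 1*(24) + 1*(23) = 97; iterating: f(3)=97, f(4)=169, f(5)=290, f(6)=508, f(7)=895, f(8)=1572, f(9)=2757, f(10)=4837, f(11)=8489; answer 8489

8489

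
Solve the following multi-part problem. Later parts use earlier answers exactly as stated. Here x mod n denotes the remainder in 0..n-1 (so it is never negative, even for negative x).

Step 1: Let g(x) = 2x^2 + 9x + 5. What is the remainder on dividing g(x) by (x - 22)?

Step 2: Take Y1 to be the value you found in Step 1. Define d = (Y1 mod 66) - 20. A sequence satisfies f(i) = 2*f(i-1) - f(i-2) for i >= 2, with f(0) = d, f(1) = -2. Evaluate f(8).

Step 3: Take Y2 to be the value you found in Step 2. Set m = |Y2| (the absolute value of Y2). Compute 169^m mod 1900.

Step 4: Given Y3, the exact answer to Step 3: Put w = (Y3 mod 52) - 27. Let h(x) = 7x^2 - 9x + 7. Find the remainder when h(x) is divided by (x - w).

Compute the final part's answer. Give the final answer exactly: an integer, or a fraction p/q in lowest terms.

1505

Step 1: remainder = value at the root: 2*(22)^2 + 9*(22)^1 + 5 = (968) + (198) + (5) = 1171; answer 1171
Step 2: Y1 = 1171; d = 29; f(2) = 2*(-2) - 1*(29) = -33; iterating: f(2)=-33, f(3)=-64, f(4)=-95, f(5)=-126, f(6)=-157, f(7)=-188, f(8)=-219; answer -219
Step 3: Y2 = -219; m = 219; squarings mod 1900: 169^1=169, 169^2=61, 169^4=1821, 169^8=541, 169^16=81, 169^32=861, 169^64=321, 169^128=441; 169^219 = 169^1 * 169^2 * 169^8 * 169^16 * 169^64 * 169^128 = 429 (mod 1900); answer 429
Step 4: Y3 = 429; w = -14; remainder = value at the root: 7*(-14)^2 - 9*(-14)^1 + 7 = (1372) + (126) + (7) = 1505; answer 1505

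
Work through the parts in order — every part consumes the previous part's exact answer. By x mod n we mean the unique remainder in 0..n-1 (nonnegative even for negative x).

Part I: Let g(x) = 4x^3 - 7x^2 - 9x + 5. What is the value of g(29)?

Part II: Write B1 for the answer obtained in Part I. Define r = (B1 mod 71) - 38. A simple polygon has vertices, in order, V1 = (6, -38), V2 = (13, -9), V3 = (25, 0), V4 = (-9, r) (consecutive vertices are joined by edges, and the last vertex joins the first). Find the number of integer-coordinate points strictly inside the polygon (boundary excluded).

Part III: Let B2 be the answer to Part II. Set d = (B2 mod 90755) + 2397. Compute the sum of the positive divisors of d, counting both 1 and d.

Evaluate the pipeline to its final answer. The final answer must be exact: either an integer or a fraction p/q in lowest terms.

4320

Part I: 4*(29)^3 - 7*(29)^2 - 9*(29)^1 + 5 = (97556) + (-5887) + (-261) + (5) = 91413; answer 91413
Part II: B1 = 91413; r = -2; cross terms: (6*-9 - 13*-38)=440, (13*0 - 25*-9)=225, (25*-2 - -9*0)=-50, (-9*-38 - 6*-2)=354; twice the area = |969| = 969; area = 969/2; boundary points = 1 + 3 + 2 + 3 = 9; strictly interior points = area - boundary/2 + 1 = 481; answer 481
Part III: B2 = 481; d = 2878; 2878 = 2 * 1439; sigma = (1 + 2) * (1 + 1439) = 3 * 1440 = 4320; answer 4320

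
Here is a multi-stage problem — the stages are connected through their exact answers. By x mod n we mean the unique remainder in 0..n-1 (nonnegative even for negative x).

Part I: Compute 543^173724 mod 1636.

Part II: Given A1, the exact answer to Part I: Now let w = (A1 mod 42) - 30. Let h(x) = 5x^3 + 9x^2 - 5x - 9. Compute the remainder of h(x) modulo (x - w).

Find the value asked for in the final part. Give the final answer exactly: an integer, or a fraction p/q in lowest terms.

Part I: squarings mod 1636: 543^1=543, 543^2=369, 543^4=373, 543^8=69, 543^16=1489, 543^32=341, 543^64=125, 543^128=901, 543^256=345, 543^512=1233, 543^1024=445, 543^2048=69, 543^4096=1489, 543^8192=341, 543^16384=125, 543^32768=901, 543^65536=345, 543^131072=1233; 543^173724 = 543^4 * 543^8 * 543^16 * 543^128 * 543^512 * 543^1024 * 543^8192 * 543^32768 * 543^131072 = 473 (mod 1636); answer 473
Part II: A1 = 473; w = -19; remainder = value at the root: 5*(-19)^3 + 9*(-19)^2 - 5*(-19)^1 - 9 = (-34295) + (3249) + (95) + (-9) = -30960; answer -30960

-30960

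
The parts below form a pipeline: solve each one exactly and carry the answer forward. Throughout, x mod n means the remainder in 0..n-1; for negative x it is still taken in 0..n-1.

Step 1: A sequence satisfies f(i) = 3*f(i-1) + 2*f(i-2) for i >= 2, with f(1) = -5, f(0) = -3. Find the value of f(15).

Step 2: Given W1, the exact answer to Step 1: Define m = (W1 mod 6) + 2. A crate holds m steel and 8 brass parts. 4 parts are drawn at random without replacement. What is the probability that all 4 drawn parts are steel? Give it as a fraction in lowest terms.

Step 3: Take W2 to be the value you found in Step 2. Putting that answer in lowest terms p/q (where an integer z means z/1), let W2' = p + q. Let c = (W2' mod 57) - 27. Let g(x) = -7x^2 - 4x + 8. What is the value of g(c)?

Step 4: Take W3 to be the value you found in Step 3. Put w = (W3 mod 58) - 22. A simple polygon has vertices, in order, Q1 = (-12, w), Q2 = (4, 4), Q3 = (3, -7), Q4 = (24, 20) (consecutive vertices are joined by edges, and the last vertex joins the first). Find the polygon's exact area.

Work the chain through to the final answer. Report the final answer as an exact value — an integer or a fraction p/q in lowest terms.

Step 1: f(2) = 3*(-5) + 2*(-3) = -21; iterating: f(2)=-21, f(3)=-73, f(4)=-261, f(5)=-929, f(6)=-3309, f(7)=-11785, f(8)=-41973, f(9)=-149489, f(10)=-532413, f(11)=-1896217, f(12)=-6753477, f(13)=-24052865, f(14)=-85665549, f(15)=-305102377; answer -305102377
Step 2: W1 = -305102377; m = 7; total draws C(15,4) = 1365; favorable C(7,4) = 35; P = 1/39; answer 1/39
Step 3: W2 = 1/39; threaded value p + q = 40; c = 13; -7*(13)^2 - 4*(13)^1 + 8 = (-1183) + (-52) + (8) = -1227; answer -1227
Step 4: W3 = -1227; w = 27; cross terms: (-12*4 - 4*27)=-156, (4*-7 - 3*4)=-40, (3*20 - 24*-7)=228, (24*27 - -12*20)=888; twice the area = |920| = 920; area = 460; answer 460

460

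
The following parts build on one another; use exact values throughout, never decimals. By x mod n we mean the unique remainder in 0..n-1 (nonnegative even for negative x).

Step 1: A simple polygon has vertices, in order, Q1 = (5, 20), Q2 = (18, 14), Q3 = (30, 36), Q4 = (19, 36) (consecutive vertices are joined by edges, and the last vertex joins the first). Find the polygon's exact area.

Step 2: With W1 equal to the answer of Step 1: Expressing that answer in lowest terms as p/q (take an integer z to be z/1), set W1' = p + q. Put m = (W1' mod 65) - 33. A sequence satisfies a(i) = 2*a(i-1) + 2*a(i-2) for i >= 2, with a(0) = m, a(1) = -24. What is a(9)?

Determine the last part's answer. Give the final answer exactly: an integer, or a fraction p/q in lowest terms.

-103552

Step 1: cross terms: (5*14 - 18*20)=-290, (18*36 - 30*14)=228, (30*36 - 19*36)=396, (19*20 - 5*36)=200; twice the area = |534| = 534; area = 267; answer 267
Step 2: W1 = 267; threaded value p + q = 268; m = -25; a(2) = 2*(-24) + 2*(-25) = -98; iterating: a(2)=-98, a(3)=-244, a(4)=-684, a(5)=-1856, a(6)=-5080, a(7)=-13872, a(8)=-37904, a(9)=-103552; answer -103552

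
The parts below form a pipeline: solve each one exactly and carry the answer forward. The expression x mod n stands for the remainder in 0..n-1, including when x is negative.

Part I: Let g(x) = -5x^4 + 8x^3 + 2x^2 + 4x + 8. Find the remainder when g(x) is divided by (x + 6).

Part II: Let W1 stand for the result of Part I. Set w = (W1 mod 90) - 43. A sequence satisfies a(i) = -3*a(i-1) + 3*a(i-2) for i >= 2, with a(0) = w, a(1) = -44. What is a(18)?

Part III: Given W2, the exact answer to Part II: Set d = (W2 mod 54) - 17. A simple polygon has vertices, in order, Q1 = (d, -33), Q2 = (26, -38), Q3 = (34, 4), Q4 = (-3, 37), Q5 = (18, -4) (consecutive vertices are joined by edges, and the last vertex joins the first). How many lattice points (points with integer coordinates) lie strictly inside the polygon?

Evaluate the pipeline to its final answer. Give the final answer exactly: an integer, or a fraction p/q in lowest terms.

Part I: remainder = value at the root: -5*(-6)^4 + 8*(-6)^3 + 2*(-6)^2 + 4*(-6)^1 + 8 = (-6480) + (-1728) + (72) + (-24) + (8) = -8152; answer -8152
Part II: W1 = -8152; w = -5; a(2) = -3*(-44) + 3*(-5) = 117; iterating: a(2)=117, a(3)=-483, a(4)=1800, a(5)=-6849, a(6)=25947, a(7)=-98388, a(8)=373005, a(9)=-1414179, a(10)=5361552, a(11)=-20327193, a(12)=77066235, a(13)=-292180284, a(14)=1107739557, a(15)=-4199759523, a(16)=15922497240, a(17)=-60366770289, a(18)=228867802587; answer 228867802587
Part III: W2 = 228867802587; d = 10; cross terms: (10*-38 - 26*-33)=478, (26*4 - 34*-38)=1396, (34*37 - -3*4)=1270, (-3*-4 - 18*37)=-654, (18*-33 - 10*-4)=-554; twice the area = |1936| = 1936; area = 968; boundary points = 1 + 2 + 1 + 1 + 1 = 6; strictly interior points = area - boundary/2 + 1 = 966; answer 966

966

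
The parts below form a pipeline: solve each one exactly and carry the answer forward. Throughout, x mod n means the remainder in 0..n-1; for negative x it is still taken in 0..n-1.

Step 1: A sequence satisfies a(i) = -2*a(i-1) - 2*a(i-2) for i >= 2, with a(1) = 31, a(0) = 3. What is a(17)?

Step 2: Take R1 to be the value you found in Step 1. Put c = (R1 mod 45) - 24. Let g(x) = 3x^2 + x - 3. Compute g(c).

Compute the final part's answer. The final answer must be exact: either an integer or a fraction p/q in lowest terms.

Step 1: a(2) = -2*(31) - 2*(3) = -68; iterating: a(2)=-68, a(3)=74, a(4)=-12, a(5)=-124, a(6)=272, a(7)=-296, a(8)=48, a(9)=496, a(10)=-1088, a(11)=1184, a(12)=-192, a(13)=-1984, a(14)=4352, a(15)=-4736, a(16)=768, a(17)=7936; answer 7936
Step 2: R1 = 7936; c = -8; 3*(-8)^2 + 1*(-8)^1 - 3 = (192) + (-8) + (-3) = 181; answer 181

181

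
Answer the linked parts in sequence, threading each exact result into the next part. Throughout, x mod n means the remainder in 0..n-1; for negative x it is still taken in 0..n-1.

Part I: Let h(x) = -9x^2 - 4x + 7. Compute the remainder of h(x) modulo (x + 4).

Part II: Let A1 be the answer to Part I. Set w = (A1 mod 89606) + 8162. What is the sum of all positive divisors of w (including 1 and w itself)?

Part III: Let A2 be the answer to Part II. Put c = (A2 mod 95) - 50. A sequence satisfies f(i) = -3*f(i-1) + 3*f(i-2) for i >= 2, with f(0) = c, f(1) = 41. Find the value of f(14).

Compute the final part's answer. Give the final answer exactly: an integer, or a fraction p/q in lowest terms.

-2228682033

Part I: remainder = value at the root: -9*(-4)^2 - 4*(-4)^1 + 7 = (-144) + (16) + (7) = -121; answer -121
Part II: A1 = -121; w = 97647; 97647 = 3 * 11^2 * 269; sigma = (1 + 3) * (1 + 11 + 121) * (1 + 269) = 4 * 133 * 270 = 143640; answer 143640
Part III: A2 = 143640; c = -50; f(2) = -3*(41) + 3*(-50) = -273; iterating: f(2)=-273, f(3)=942, f(4)=-3645, f(5)=13761, f(6)=-52218, f(7)=197937, f(8)=-750465, f(9)=2845206, f(10)=-10787013, f(11)=40896657, f(12)=-155051010, f(13)=587843001, f(14)=-2228682033; answer -2228682033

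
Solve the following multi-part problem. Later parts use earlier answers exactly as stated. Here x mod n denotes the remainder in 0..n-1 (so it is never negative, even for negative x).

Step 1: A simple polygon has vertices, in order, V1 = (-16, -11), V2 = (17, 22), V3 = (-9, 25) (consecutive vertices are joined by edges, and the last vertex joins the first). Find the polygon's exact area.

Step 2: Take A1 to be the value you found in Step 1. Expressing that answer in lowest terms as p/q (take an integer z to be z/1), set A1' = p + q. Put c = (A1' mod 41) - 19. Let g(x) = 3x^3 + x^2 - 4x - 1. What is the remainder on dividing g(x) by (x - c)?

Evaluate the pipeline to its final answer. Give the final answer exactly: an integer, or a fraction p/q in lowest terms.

-61

Step 1: cross terms: (-16*22 - 17*-11)=-165, (17*25 - -9*22)=623, (-9*-11 - -16*25)=499; twice the area = |957| = 957; area = 957/2; answer 957/2
Step 2: A1 = 957/2; threaded value p + q = 959; c = -3; remainder = value at the root: 3*(-3)^3 + 1*(-3)^2 - 4*(-3)^1 - 1 = (-81) + (9) + (12) + (-1) = -61; answer -61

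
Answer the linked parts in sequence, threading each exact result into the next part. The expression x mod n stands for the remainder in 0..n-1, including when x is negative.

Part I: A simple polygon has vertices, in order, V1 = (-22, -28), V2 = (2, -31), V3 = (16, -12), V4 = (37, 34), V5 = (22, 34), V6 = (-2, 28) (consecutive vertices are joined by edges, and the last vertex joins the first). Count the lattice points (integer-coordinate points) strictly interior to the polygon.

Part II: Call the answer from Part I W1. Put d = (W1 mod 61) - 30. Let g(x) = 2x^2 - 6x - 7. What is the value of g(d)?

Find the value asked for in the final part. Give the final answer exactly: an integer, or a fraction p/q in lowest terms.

Part I: cross terms: (-22*-31 - 2*-28)=738, (2*-12 - 16*-31)=472, (16*34 - 37*-12)=988, (37*34 - 22*34)=510, (22*28 - -2*34)=684, (-2*-28 - -22*28)=672; twice the area = |4064| = 4064; area = 2032; boundary points = 3 + 1 + 1 + 15 + 6 + 4 = 30; strictly interior points = area - boundary/2 + 1 = 2018; answer 2018
Part II: W1 = 2018; d = -25; 2*(-25)^2 - 6*(-25)^1 - 7 = (1250) + (150) + (-7) = 1393; answer 1393

1393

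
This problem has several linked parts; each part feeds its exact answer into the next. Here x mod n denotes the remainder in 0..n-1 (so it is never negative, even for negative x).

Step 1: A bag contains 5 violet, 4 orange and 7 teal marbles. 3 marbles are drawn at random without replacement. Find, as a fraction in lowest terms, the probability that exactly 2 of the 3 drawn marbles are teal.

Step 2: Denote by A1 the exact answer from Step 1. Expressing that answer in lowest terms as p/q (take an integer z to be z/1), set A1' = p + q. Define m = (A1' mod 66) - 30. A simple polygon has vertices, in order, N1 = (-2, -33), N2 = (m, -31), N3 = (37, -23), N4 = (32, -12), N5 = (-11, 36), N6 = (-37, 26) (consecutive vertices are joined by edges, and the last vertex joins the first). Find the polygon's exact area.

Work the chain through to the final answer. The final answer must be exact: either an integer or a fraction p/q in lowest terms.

2475

Step 1: total draws C(16,3) = 560; favorable C(7,2)*C(9,1) = 189; P = 27/80; answer 27/80
Step 2: A1 = 27/80; threaded value p + q = 107; m = 11; cross terms: (-2*-31 - 11*-33)=425, (11*-23 - 37*-31)=894, (37*-12 - 32*-23)=292, (32*36 - -11*-12)=1020, (-11*26 - -37*36)=1046, (-37*-33 - -2*26)=1273; twice the area = |4950| = 4950; area = 2475; answer 2475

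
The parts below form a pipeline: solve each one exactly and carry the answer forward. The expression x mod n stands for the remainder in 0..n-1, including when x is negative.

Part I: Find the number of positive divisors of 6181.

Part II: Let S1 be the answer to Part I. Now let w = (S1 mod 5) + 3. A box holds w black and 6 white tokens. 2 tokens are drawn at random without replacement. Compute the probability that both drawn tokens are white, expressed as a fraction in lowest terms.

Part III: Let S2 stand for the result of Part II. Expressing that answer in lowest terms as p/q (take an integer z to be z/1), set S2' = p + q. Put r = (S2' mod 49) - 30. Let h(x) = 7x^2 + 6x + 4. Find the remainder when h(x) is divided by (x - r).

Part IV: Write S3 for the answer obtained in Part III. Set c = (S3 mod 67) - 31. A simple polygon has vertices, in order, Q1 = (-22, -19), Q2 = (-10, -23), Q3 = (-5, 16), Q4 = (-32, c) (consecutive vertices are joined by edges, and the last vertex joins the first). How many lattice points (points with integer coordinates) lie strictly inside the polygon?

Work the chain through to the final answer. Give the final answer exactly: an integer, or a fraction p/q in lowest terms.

456

Part I: 6181 = 7 * 883; number of divisors = (1+1) * (1+1) = 4; answer 4
Part II: S1 = 4; w = 7; total draws C(13,2) = 78; favorable C(6,2) = 15; P = 5/26; answer 5/26
Part III: S2 = 5/26; threaded value p + q = 31; r = 1; remainder = value at the root: 7*(1)^2 + 6*(1)^1 + 4 = (7) + (6) + (4) = 17; answer 17
Part IV: S3 = 17; c = -14; cross terms: (-22*-23 - -10*-19)=316, (-10*16 - -5*-23)=-275, (-5*-14 - -32*16)=582, (-32*-19 - -22*-14)=300; twice the area = |923| = 923; area = 923/2; boundary points = 4 + 1 + 3 + 5 = 13; strictly interior points = area - boundary/2 + 1 = 456; answer 456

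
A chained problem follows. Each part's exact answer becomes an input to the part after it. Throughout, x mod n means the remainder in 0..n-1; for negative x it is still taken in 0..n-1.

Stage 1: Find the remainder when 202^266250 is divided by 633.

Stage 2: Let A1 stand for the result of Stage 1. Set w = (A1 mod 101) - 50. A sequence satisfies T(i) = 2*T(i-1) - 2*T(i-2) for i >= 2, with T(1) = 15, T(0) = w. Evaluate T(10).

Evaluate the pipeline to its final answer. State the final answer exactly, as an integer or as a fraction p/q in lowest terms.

-1056

Stage 1: squarings mod 633: 202^1=202, 202^2=292, 202^4=442, 202^8=400, 202^16=484, 202^32=46, 202^64=217, 202^128=247, 202^256=241, 202^512=478, 202^1024=604, 202^2048=208, 202^4096=220, 202^8192=292, 202^16384=442, 202^32768=400, 202^65536=484, 202^131072=46, 202^262144=217; 202^266250 = 202^2 * 202^8 * 202^4096 * 202^262144 = 199 (mod 633); answer 199
Stage 2: A1 = 199; w = 48; T(2) = 2*(15) - 2*(48) = -66; iterating: T(2)=-66, T(3)=-162, T(4)=-192, T(5)=-60, T(6)=264, T(7)=648, T(8)=768, T(9)=240, T(10)=-1056; answer -1056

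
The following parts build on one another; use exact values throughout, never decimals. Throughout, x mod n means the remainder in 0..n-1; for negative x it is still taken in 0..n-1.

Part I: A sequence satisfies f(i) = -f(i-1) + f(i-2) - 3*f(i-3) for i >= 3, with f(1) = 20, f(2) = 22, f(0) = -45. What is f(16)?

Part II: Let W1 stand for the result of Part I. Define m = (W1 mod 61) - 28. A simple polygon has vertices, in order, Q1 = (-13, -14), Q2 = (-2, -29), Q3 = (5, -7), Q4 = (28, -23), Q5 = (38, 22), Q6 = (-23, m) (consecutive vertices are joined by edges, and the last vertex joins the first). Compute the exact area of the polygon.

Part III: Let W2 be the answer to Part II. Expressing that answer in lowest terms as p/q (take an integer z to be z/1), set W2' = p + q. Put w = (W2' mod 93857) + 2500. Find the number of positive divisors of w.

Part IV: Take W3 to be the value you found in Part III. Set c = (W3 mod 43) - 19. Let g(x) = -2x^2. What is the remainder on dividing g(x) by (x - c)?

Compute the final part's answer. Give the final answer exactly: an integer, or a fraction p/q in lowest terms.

Part I: f(3) = -1*(22) + 1*(20) - 3*(-45) = 133; iterating: f(3)=133, f(4)=-171, f(5)=238, f(6)=-808, f(7)=1559, f(8)=-3081, f(9)=7064, f(10)=-14822, f(11)=31129, f(12)=-67143, f(13)=142738, f(14)=-303268, f(15)=647435, f(16)=-1378917; answer -1378917
Part II: W1 = -1378917; m = 21; cross terms: (-13*-29 - -2*-14)=349, (-2*-7 - 5*-29)=159, (5*-23 - 28*-7)=81, (28*22 - 38*-23)=1490, (38*21 - -23*22)=1304, (-23*-14 - -13*21)=595; twice the area = |3978| = 3978; area = 1989; answer 1989
Part III: W2 = 1989; threaded value p + q = 1990; w = 4490; 4490 = 2 * 5 * 449; number of divisors = (1+1) * (1+1) * (1+1) = 8; answer 8
Part IV: W3 = 8; c = -11; remainder = value at the root: -2*(-11)^2 = (-242) = -242; answer -242

-242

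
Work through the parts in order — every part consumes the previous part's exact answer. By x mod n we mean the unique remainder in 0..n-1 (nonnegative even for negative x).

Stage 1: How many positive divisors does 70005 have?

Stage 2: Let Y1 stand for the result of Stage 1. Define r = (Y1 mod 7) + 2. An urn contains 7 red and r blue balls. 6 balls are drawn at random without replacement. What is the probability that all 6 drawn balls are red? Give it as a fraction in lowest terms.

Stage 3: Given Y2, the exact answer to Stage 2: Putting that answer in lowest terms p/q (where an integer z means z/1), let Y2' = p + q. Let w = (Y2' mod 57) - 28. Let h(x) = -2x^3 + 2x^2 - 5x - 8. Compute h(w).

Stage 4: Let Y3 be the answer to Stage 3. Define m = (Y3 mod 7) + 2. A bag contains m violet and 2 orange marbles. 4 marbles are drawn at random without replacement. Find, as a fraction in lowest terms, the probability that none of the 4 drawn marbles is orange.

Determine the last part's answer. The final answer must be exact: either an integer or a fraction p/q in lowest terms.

Stage 1: 70005 = 3 * 5 * 13 * 359; number of divisors = (1+1) * (1+1) * (1+1) * (1+1) = 16; answer 16
Stage 2: Y1 = 16; r = 4; total draws C(11,6) = 462; favorable C(7,6) = 7; P = 1/66; answer 1/66
Stage 3: Y2 = 1/66; threaded value p + q = 67; w = -18; -2*(-18)^3 + 2*(-18)^2 - 5*(-18)^1 - 8 = (11664) + (648) + (90) + (-8) = 12394; answer 12394
Stage 4: Y3 = 12394; m = 6; total draws C(8,4) = 70; favorable C(6,4) = 15; P = 3/14; answer 3/14

3/14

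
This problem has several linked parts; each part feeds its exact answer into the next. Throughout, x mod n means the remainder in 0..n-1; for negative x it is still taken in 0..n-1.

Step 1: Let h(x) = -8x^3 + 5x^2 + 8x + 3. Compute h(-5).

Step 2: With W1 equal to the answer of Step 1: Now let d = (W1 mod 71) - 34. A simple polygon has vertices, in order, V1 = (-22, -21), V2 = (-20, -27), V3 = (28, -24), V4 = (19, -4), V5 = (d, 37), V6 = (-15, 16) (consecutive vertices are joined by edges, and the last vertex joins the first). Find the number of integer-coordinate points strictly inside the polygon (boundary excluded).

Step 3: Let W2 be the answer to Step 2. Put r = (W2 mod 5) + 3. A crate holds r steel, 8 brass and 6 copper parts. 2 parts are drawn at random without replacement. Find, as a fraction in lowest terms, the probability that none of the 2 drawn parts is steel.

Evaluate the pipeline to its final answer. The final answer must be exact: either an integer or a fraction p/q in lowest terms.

91/153

Step 1: -8*(-5)^3 + 5*(-5)^2 + 8*(-5)^1 + 3 = (1000) + (125) + (-40) + (3) = 1088; answer 1088
Step 2: W1 = 1088; d = -11; cross terms: (-22*-27 - -20*-21)=174, (-20*-24 - 28*-27)=1236, (28*-4 - 19*-24)=344, (19*37 - -11*-4)=659, (-11*16 - -15*37)=379, (-15*-21 - -22*16)=667; twice the area = |3459| = 3459; area = 3459/2; boundary points = 2 + 3 + 1 + 1 + 1 + 1 = 9; strictly interior points = area - boundary/2 + 1 = 1726; answer 1726
Step 3: W2 = 1726; r = 4; total draws C(18,2) = 153; favorable C(14,2) = 91; P = 91/153; answer 91/153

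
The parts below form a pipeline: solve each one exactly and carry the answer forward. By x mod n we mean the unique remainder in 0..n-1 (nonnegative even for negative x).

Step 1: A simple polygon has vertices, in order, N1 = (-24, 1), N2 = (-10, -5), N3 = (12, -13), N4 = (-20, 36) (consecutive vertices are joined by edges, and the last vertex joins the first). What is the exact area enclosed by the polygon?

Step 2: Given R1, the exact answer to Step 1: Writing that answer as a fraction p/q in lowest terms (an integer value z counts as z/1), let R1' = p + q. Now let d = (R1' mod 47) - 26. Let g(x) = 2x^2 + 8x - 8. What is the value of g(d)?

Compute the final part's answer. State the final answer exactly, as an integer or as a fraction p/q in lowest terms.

Step 1: cross terms: (-24*-5 - -10*1)=130, (-10*-13 - 12*-5)=190, (12*36 - -20*-13)=172, (-20*1 - -24*36)=844; twice the area = |1336| = 1336; area = 668; answer 668
Step 2: R1 = 668; threaded value p + q = 669; d = -15; 2*(-15)^2 + 8*(-15)^1 - 8 = (450) + (-120) + (-8) = 322; answer 322

322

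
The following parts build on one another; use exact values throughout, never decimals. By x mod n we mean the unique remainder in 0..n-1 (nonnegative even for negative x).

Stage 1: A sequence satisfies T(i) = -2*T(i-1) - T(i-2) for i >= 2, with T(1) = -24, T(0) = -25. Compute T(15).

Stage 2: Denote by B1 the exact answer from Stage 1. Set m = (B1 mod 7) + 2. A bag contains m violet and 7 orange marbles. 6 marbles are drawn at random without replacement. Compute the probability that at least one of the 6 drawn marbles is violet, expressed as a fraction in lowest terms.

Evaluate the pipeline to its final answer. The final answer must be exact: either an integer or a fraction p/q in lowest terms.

1709/1716

Stage 1: T(2) = -2*(-24) - 1*(-25) = 73; iterating: T(2)=73, T(3)=-122, T(4)=171, T(5)=-220, T(6)=269, T(7)=-318, T(8)=367, T(9)=-416, T(10)=465, T(11)=-514, T(12)=563, T(13)=-612, T(14)=661, T(15)=-710; answer -710
Stage 2: B1 = -710; m = 6; total draws C(13,6) = 1716; complement C(7,6) = 7; favorable 1716 - 7 = 1709; P = 1709/1716; answer 1709/1716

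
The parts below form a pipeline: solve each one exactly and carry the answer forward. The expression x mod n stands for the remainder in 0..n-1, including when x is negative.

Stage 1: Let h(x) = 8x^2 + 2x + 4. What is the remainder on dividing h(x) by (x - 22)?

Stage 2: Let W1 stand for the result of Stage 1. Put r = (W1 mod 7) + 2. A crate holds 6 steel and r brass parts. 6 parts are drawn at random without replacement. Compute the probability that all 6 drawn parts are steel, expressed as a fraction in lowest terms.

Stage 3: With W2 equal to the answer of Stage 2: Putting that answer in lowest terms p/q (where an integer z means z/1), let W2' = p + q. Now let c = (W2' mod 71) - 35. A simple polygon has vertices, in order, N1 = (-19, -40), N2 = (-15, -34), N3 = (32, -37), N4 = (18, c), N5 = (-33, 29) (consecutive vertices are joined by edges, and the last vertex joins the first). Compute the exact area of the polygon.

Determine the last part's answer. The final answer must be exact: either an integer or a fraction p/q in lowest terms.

Stage 1: remainder = value at the root: 8*(22)^2 + 2*(22)^1 + 4 = (3872) + (44) + (4) = 3920; answer 3920
Stage 2: W1 = 3920; r = 2; total draws C(8,6) = 28; favorable C(6,6) = 1; P = 1/28; answer 1/28
Stage 3: W2 = 1/28; threaded value p + q = 29; c = -6; cross terms: (-19*-34 - -15*-40)=46, (-15*-37 - 32*-34)=1643, (32*-6 - 18*-37)=474, (18*29 - -33*-6)=324, (-33*-40 - -19*29)=1871; twice the area = |4358| = 4358; area = 2179; answer 2179

2179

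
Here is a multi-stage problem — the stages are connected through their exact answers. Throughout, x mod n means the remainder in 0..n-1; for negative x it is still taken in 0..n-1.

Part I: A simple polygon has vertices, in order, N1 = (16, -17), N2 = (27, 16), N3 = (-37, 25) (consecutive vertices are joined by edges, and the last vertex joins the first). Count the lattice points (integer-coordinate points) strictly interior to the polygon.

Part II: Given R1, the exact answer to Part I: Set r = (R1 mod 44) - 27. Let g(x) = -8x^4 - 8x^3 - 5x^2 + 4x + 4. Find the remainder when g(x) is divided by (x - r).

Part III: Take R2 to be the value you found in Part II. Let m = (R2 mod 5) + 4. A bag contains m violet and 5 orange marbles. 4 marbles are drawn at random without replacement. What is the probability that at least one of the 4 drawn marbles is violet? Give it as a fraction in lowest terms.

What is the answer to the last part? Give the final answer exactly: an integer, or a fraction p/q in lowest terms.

65/66

Part I: cross terms: (16*16 - 27*-17)=715, (27*25 - -37*16)=1267, (-37*-17 - 16*25)=229; twice the area = |2211| = 2211; area = 2211/2; boundary points = 11 + 1 + 1 = 13; strictly interior points = area - boundary/2 + 1 = 1100; answer 1100
Part II: R1 = 1100; r = -27; remainder = value at the root: -8*(-27)^4 - 8*(-27)^3 - 5*(-27)^2 + 4*(-27)^1 + 4 = (-4251528) + (157464) + (-3645) + (-108) + (4) = -4097813; answer -4097813
Part III: R2 = -4097813; m = 6; total draws C(11,4) = 330; complement C(5,4) = 5; favorable 330 - 5 = 325; P = 65/66; answer 65/66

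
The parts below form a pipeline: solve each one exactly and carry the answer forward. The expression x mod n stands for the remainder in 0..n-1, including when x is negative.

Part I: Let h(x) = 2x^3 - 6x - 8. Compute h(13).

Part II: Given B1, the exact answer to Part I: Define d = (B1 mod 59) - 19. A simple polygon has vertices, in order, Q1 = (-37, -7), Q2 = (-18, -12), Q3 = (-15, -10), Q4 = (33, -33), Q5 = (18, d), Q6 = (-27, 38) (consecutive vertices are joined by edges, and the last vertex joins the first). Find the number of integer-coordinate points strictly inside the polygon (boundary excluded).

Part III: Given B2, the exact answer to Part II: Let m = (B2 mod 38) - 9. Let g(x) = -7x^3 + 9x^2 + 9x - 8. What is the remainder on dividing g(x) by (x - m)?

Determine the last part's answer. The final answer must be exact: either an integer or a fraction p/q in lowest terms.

Part I: 2*(13)^3 - 6*(13)^1 - 8 = (4394) + (-78) + (-8) = 4308; answer 4308
Part II: B1 = 4308; d = -18; cross terms: (-37*-12 - -18*-7)=318, (-18*-10 - -15*-12)=0, (-15*-33 - 33*-10)=825, (33*-18 - 18*-33)=0, (18*38 - -27*-18)=198, (-27*-7 - -37*38)=1595; twice the area = |2936| = 2936; area = 1468; boundary points = 1 + 1 + 1 + 15 + 1 + 5 = 24; strictly interior points = area - boundary/2 + 1 = 1457; answer 1457
Part III: B2 = 1457; m = 4; remainder = value at the root: -7*(4)^3 + 9*(4)^2 + 9*(4)^1 - 8 = (-448) + (144) + (36) + (-8) = -276; answer -276

-276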